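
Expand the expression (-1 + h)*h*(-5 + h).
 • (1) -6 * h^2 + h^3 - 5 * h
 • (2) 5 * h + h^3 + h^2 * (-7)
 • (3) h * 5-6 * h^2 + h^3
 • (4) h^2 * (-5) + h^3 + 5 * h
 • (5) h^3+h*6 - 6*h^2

Expanding (-1 + h)*h*(-5 + h):
= h * 5-6 * h^2 + h^3
3) h * 5-6 * h^2 + h^3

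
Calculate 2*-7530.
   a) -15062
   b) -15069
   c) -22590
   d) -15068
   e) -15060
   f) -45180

2 * -7530 = -15060
e) -15060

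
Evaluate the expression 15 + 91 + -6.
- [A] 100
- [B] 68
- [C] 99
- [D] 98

First: 15 + 91 = 106
Then: 106 + -6 = 100
A) 100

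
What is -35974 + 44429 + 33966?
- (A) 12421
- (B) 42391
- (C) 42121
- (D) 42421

First: -35974 + 44429 = 8455
Then: 8455 + 33966 = 42421
D) 42421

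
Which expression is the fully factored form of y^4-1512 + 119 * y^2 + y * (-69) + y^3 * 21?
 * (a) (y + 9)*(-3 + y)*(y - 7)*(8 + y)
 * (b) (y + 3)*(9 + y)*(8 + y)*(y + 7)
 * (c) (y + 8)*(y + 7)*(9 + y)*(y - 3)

We need to factor y^4-1512 + 119 * y^2 + y * (-69) + y^3 * 21.
The factored form is (y + 8)*(y + 7)*(9 + y)*(y - 3).
c) (y + 8)*(y + 7)*(9 + y)*(y - 3)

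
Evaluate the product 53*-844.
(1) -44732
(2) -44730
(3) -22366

53 * -844 = -44732
1) -44732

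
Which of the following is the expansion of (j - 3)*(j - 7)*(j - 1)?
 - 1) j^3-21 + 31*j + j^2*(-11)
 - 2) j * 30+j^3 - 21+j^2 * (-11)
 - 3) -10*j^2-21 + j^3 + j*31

Expanding (j - 3)*(j - 7)*(j - 1):
= j^3-21 + 31*j + j^2*(-11)
1) j^3-21 + 31*j + j^2*(-11)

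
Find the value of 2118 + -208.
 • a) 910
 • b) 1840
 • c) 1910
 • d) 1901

2118 + -208 = 1910
c) 1910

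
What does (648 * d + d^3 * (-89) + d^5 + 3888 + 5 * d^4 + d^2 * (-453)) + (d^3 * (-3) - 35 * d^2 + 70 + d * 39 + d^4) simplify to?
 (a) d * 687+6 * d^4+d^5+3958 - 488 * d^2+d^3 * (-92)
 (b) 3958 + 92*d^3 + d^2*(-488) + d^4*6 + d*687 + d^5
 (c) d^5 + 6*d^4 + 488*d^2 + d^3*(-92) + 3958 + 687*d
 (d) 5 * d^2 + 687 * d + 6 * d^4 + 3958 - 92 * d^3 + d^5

Adding the polynomials and combining like terms:
(648*d + d^3*(-89) + d^5 + 3888 + 5*d^4 + d^2*(-453)) + (d^3*(-3) - 35*d^2 + 70 + d*39 + d^4)
= d * 687+6 * d^4+d^5+3958 - 488 * d^2+d^3 * (-92)
a) d * 687+6 * d^4+d^5+3958 - 488 * d^2+d^3 * (-92)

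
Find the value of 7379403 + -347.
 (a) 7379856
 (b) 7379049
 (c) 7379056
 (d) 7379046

7379403 + -347 = 7379056
c) 7379056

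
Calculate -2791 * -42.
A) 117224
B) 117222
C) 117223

-2791 * -42 = 117222
B) 117222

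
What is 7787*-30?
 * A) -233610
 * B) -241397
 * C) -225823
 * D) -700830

7787 * -30 = -233610
A) -233610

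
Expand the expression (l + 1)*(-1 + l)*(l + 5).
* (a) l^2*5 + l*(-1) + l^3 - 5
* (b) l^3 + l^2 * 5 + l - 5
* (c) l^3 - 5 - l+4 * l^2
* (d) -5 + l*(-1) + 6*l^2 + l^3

Expanding (l + 1)*(-1 + l)*(l + 5):
= l^2*5 + l*(-1) + l^3 - 5
a) l^2*5 + l*(-1) + l^3 - 5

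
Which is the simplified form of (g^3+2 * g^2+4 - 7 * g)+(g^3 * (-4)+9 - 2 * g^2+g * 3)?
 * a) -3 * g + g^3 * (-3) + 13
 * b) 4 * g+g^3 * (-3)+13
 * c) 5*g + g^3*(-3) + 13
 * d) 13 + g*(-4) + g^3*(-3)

Adding the polynomials and combining like terms:
(g^3 + 2*g^2 + 4 - 7*g) + (g^3*(-4) + 9 - 2*g^2 + g*3)
= 13 + g*(-4) + g^3*(-3)
d) 13 + g*(-4) + g^3*(-3)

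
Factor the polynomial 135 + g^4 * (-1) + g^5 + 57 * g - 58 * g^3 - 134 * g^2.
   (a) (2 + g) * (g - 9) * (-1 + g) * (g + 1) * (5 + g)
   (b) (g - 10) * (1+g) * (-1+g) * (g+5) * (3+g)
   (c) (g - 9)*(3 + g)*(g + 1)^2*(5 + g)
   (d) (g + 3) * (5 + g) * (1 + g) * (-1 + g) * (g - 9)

We need to factor 135 + g^4 * (-1) + g^5 + 57 * g - 58 * g^3 - 134 * g^2.
The factored form is (g + 3) * (5 + g) * (1 + g) * (-1 + g) * (g - 9).
d) (g + 3) * (5 + g) * (1 + g) * (-1 + g) * (g - 9)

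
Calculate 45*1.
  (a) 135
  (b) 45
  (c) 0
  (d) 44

45 * 1 = 45
b) 45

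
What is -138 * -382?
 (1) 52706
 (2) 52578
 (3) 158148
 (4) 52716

-138 * -382 = 52716
4) 52716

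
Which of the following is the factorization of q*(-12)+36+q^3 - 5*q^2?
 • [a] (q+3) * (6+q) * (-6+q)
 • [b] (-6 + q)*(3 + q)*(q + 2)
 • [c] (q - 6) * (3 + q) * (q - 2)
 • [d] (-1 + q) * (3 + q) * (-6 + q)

We need to factor q*(-12)+36+q^3 - 5*q^2.
The factored form is (q - 6) * (3 + q) * (q - 2).
c) (q - 6) * (3 + q) * (q - 2)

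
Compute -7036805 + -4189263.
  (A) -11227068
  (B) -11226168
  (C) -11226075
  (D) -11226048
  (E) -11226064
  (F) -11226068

-7036805 + -4189263 = -11226068
F) -11226068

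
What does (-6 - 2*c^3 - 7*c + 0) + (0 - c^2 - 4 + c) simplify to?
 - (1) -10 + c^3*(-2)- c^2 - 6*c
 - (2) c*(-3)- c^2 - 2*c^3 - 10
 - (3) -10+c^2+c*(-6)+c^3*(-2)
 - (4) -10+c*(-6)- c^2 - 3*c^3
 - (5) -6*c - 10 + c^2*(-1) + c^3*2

Adding the polynomials and combining like terms:
(-6 - 2*c^3 - 7*c + 0) + (0 - c^2 - 4 + c)
= -10 + c^3*(-2)- c^2 - 6*c
1) -10 + c^3*(-2)- c^2 - 6*c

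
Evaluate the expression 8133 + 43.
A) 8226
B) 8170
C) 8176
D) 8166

8133 + 43 = 8176
C) 8176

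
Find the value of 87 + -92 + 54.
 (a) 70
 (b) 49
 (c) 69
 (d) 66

First: 87 + -92 = -5
Then: -5 + 54 = 49
b) 49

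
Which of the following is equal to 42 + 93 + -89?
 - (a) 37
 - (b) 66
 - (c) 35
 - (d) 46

First: 42 + 93 = 135
Then: 135 + -89 = 46
d) 46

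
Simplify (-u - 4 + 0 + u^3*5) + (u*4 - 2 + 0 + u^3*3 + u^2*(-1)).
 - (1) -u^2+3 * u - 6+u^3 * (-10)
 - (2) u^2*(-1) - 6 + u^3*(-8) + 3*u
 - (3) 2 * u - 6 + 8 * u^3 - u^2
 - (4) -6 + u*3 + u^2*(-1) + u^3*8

Adding the polynomials and combining like terms:
(-u - 4 + 0 + u^3*5) + (u*4 - 2 + 0 + u^3*3 + u^2*(-1))
= -6 + u*3 + u^2*(-1) + u^3*8
4) -6 + u*3 + u^2*(-1) + u^3*8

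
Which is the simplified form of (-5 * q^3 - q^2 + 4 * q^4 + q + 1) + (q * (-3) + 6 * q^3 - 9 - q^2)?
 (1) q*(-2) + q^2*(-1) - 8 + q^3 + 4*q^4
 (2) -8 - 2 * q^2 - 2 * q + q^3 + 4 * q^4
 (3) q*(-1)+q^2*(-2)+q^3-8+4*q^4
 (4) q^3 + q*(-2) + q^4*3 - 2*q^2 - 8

Adding the polynomials and combining like terms:
(-5*q^3 - q^2 + 4*q^4 + q + 1) + (q*(-3) + 6*q^3 - 9 - q^2)
= -8 - 2 * q^2 - 2 * q + q^3 + 4 * q^4
2) -8 - 2 * q^2 - 2 * q + q^3 + 4 * q^4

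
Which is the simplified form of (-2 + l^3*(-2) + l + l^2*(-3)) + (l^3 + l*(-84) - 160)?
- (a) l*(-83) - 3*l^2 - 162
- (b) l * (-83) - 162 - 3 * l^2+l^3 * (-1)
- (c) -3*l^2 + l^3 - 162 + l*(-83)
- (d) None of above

Adding the polynomials and combining like terms:
(-2 + l^3*(-2) + l + l^2*(-3)) + (l^3 + l*(-84) - 160)
= l * (-83) - 162 - 3 * l^2+l^3 * (-1)
b) l * (-83) - 162 - 3 * l^2+l^3 * (-1)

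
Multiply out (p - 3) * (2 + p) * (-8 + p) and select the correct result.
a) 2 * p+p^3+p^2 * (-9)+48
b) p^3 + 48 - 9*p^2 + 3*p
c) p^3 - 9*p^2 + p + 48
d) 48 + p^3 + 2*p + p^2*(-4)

Expanding (p - 3) * (2 + p) * (-8 + p):
= 2 * p+p^3+p^2 * (-9)+48
a) 2 * p+p^3+p^2 * (-9)+48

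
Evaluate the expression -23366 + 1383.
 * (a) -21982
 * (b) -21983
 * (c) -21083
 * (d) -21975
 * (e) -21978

-23366 + 1383 = -21983
b) -21983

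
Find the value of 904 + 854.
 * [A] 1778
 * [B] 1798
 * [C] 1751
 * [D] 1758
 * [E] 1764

904 + 854 = 1758
D) 1758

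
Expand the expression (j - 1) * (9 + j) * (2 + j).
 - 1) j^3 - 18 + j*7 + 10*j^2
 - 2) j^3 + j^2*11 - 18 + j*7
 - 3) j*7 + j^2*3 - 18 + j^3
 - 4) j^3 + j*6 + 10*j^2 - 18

Expanding (j - 1) * (9 + j) * (2 + j):
= j^3 - 18 + j*7 + 10*j^2
1) j^3 - 18 + j*7 + 10*j^2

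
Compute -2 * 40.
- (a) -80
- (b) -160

-2 * 40 = -80
a) -80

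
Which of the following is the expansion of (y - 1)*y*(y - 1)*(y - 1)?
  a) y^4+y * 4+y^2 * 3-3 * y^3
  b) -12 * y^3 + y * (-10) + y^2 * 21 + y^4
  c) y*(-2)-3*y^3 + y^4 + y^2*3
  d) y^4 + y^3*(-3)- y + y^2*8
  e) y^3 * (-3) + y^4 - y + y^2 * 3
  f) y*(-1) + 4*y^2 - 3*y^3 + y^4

Expanding (y - 1)*y*(y - 1)*(y - 1):
= y^3 * (-3) + y^4 - y + y^2 * 3
e) y^3 * (-3) + y^4 - y + y^2 * 3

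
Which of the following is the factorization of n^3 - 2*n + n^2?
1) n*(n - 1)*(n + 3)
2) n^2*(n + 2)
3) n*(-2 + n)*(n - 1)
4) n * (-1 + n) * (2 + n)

We need to factor n^3 - 2*n + n^2.
The factored form is n * (-1 + n) * (2 + n).
4) n * (-1 + n) * (2 + n)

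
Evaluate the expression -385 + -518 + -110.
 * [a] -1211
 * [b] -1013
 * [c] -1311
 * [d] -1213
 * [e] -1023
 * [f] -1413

First: -385 + -518 = -903
Then: -903 + -110 = -1013
b) -1013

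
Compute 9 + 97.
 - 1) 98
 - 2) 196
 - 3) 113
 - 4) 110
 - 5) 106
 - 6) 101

9 + 97 = 106
5) 106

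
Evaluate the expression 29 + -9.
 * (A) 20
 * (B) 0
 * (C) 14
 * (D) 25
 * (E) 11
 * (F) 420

29 + -9 = 20
A) 20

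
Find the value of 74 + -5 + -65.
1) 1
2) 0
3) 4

First: 74 + -5 = 69
Then: 69 + -65 = 4
3) 4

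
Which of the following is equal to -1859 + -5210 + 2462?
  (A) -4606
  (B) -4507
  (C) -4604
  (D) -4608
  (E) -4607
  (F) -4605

First: -1859 + -5210 = -7069
Then: -7069 + 2462 = -4607
E) -4607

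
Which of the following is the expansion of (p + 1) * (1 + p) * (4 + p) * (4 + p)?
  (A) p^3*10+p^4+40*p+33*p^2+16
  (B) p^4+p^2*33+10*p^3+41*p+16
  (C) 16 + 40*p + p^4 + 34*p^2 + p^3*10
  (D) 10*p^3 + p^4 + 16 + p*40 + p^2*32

Expanding (p + 1) * (1 + p) * (4 + p) * (4 + p):
= p^3*10+p^4+40*p+33*p^2+16
A) p^3*10+p^4+40*p+33*p^2+16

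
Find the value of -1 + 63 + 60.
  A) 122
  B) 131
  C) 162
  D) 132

First: -1 + 63 = 62
Then: 62 + 60 = 122
A) 122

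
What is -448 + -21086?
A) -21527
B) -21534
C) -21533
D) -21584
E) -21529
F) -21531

-448 + -21086 = -21534
B) -21534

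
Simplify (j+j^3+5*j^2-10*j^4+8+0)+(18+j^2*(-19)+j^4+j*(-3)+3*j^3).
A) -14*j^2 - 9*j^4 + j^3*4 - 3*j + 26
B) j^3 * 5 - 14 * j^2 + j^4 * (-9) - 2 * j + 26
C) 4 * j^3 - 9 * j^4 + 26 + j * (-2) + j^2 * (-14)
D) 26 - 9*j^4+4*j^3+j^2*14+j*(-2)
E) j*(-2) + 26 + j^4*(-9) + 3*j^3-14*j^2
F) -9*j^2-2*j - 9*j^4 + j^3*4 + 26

Adding the polynomials and combining like terms:
(j + j^3 + 5*j^2 - 10*j^4 + 8 + 0) + (18 + j^2*(-19) + j^4 + j*(-3) + 3*j^3)
= 4 * j^3 - 9 * j^4 + 26 + j * (-2) + j^2 * (-14)
C) 4 * j^3 - 9 * j^4 + 26 + j * (-2) + j^2 * (-14)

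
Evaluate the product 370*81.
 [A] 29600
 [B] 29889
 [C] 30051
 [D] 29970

370 * 81 = 29970
D) 29970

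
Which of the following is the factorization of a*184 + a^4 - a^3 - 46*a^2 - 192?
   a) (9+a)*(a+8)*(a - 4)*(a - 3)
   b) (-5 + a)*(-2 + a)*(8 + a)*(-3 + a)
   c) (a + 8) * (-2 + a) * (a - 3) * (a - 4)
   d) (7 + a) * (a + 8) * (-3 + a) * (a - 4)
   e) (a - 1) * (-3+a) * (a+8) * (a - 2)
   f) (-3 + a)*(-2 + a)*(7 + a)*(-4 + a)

We need to factor a*184 + a^4 - a^3 - 46*a^2 - 192.
The factored form is (a + 8) * (-2 + a) * (a - 3) * (a - 4).
c) (a + 8) * (-2 + a) * (a - 3) * (a - 4)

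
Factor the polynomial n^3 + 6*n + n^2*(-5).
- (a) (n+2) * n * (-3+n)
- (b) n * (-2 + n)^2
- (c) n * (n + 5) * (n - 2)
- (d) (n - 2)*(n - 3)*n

We need to factor n^3 + 6*n + n^2*(-5).
The factored form is (n - 2)*(n - 3)*n.
d) (n - 2)*(n - 3)*n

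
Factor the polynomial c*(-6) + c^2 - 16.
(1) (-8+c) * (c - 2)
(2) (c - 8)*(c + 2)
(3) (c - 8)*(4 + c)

We need to factor c*(-6) + c^2 - 16.
The factored form is (c - 8)*(c + 2).
2) (c - 8)*(c + 2)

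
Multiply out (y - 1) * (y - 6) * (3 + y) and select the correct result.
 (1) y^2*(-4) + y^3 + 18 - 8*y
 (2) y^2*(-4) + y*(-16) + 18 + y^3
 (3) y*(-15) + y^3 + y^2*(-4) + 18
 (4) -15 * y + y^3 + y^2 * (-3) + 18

Expanding (y - 1) * (y - 6) * (3 + y):
= y*(-15) + y^3 + y^2*(-4) + 18
3) y*(-15) + y^3 + y^2*(-4) + 18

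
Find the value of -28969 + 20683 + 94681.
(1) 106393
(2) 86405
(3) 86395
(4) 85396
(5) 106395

First: -28969 + 20683 = -8286
Then: -8286 + 94681 = 86395
3) 86395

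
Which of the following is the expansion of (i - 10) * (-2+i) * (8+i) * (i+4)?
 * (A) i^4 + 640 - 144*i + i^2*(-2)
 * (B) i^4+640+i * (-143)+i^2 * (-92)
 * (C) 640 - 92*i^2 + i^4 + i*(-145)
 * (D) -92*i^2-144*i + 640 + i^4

Expanding (i - 10) * (-2+i) * (8+i) * (i+4):
= -92*i^2-144*i + 640 + i^4
D) -92*i^2-144*i + 640 + i^4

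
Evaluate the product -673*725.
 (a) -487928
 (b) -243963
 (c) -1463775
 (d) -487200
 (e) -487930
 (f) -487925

-673 * 725 = -487925
f) -487925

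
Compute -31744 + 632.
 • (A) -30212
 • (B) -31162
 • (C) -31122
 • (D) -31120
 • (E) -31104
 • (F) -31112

-31744 + 632 = -31112
F) -31112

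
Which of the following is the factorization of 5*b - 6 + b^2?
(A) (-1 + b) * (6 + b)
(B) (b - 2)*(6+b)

We need to factor 5*b - 6 + b^2.
The factored form is (-1 + b) * (6 + b).
A) (-1 + b) * (6 + b)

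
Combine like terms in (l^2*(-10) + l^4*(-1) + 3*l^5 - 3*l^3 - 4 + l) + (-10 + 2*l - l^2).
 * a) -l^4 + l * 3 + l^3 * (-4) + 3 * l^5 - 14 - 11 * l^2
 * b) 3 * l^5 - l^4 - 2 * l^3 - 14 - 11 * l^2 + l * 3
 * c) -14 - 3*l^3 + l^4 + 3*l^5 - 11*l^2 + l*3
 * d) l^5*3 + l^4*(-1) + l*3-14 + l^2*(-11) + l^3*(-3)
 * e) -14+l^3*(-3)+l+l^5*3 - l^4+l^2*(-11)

Adding the polynomials and combining like terms:
(l^2*(-10) + l^4*(-1) + 3*l^5 - 3*l^3 - 4 + l) + (-10 + 2*l - l^2)
= l^5*3 + l^4*(-1) + l*3-14 + l^2*(-11) + l^3*(-3)
d) l^5*3 + l^4*(-1) + l*3-14 + l^2*(-11) + l^3*(-3)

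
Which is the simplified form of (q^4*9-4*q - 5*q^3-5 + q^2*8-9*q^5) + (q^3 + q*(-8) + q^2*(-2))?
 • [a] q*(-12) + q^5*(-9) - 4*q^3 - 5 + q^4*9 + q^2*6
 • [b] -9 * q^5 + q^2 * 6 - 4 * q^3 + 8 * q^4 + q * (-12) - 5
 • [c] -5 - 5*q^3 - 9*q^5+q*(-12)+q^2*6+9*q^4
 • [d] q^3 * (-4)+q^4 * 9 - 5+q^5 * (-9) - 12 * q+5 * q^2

Adding the polynomials and combining like terms:
(q^4*9 - 4*q - 5*q^3 - 5 + q^2*8 - 9*q^5) + (q^3 + q*(-8) + q^2*(-2))
= q*(-12) + q^5*(-9) - 4*q^3 - 5 + q^4*9 + q^2*6
a) q*(-12) + q^5*(-9) - 4*q^3 - 5 + q^4*9 + q^2*6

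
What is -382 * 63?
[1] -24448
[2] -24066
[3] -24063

-382 * 63 = -24066
2) -24066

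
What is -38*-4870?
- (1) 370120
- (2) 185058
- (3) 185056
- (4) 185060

-38 * -4870 = 185060
4) 185060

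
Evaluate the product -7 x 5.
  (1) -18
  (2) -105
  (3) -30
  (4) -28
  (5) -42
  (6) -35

-7 * 5 = -35
6) -35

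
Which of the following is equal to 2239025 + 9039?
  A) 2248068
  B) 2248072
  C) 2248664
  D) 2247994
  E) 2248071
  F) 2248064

2239025 + 9039 = 2248064
F) 2248064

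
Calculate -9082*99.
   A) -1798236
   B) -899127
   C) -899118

-9082 * 99 = -899118
C) -899118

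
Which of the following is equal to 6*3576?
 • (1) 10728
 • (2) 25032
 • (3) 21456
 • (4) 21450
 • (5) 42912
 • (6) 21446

6 * 3576 = 21456
3) 21456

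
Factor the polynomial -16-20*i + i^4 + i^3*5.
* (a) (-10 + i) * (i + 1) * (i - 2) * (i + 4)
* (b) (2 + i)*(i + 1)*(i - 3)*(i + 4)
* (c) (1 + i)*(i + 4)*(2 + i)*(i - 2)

We need to factor -16-20*i + i^4 + i^3*5.
The factored form is (1 + i)*(i + 4)*(2 + i)*(i - 2).
c) (1 + i)*(i + 4)*(2 + i)*(i - 2)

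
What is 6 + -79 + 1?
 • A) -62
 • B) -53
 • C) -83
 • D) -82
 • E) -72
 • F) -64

First: 6 + -79 = -73
Then: -73 + 1 = -72
E) -72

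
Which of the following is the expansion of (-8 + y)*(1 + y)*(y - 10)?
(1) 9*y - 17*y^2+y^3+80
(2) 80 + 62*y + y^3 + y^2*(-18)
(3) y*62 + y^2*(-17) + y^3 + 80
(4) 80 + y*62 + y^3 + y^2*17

Expanding (-8 + y)*(1 + y)*(y - 10):
= y*62 + y^2*(-17) + y^3 + 80
3) y*62 + y^2*(-17) + y^3 + 80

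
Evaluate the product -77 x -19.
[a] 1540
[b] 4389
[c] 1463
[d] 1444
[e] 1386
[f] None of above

-77 * -19 = 1463
c) 1463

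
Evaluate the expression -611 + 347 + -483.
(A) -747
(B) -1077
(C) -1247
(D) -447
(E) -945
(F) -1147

First: -611 + 347 = -264
Then: -264 + -483 = -747
A) -747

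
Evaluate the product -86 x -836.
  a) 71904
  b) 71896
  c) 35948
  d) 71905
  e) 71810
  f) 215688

-86 * -836 = 71896
b) 71896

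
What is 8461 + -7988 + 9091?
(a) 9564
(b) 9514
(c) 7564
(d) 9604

First: 8461 + -7988 = 473
Then: 473 + 9091 = 9564
a) 9564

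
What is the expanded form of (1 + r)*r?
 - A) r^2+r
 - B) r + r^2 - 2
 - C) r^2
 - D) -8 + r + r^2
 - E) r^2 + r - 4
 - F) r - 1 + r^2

Expanding (1 + r)*r:
= r^2+r
A) r^2+r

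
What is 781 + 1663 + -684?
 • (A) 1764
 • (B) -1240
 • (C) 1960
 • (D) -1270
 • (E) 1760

First: 781 + 1663 = 2444
Then: 2444 + -684 = 1760
E) 1760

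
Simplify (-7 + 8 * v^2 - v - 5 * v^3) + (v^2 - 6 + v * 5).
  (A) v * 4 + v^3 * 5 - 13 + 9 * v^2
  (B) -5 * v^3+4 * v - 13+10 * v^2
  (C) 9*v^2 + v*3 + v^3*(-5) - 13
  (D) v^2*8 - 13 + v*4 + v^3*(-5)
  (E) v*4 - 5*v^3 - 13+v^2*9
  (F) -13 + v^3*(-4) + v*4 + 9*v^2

Adding the polynomials and combining like terms:
(-7 + 8*v^2 - v - 5*v^3) + (v^2 - 6 + v*5)
= v*4 - 5*v^3 - 13+v^2*9
E) v*4 - 5*v^3 - 13+v^2*9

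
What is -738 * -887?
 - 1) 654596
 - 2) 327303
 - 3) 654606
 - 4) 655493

-738 * -887 = 654606
3) 654606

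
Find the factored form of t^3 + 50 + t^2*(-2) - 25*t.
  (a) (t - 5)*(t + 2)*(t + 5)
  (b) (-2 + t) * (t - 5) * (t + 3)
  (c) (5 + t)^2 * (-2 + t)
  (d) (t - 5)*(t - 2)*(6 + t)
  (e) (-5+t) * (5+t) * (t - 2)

We need to factor t^3 + 50 + t^2*(-2) - 25*t.
The factored form is (-5+t) * (5+t) * (t - 2).
e) (-5+t) * (5+t) * (t - 2)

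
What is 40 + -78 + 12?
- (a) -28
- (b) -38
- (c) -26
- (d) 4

First: 40 + -78 = -38
Then: -38 + 12 = -26
c) -26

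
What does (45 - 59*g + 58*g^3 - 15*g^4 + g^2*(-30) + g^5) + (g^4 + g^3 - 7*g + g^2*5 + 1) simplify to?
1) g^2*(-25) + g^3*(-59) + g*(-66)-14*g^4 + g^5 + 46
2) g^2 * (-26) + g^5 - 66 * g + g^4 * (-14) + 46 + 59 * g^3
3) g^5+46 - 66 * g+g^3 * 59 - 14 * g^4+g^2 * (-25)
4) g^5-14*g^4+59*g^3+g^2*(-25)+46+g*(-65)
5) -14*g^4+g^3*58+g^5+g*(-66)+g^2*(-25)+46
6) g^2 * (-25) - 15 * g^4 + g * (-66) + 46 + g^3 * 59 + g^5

Adding the polynomials and combining like terms:
(45 - 59*g + 58*g^3 - 15*g^4 + g^2*(-30) + g^5) + (g^4 + g^3 - 7*g + g^2*5 + 1)
= g^5+46 - 66 * g+g^3 * 59 - 14 * g^4+g^2 * (-25)
3) g^5+46 - 66 * g+g^3 * 59 - 14 * g^4+g^2 * (-25)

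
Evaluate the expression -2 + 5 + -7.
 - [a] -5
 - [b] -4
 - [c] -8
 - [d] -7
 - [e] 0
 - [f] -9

First: -2 + 5 = 3
Then: 3 + -7 = -4
b) -4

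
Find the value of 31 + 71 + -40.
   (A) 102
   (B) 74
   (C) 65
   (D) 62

First: 31 + 71 = 102
Then: 102 + -40 = 62
D) 62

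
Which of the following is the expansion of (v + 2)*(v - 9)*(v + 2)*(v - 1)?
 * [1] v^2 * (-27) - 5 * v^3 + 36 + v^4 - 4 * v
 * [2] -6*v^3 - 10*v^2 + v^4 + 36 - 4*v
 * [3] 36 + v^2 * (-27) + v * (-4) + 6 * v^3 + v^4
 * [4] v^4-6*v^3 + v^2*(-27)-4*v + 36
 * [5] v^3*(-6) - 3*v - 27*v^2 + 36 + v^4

Expanding (v + 2)*(v - 9)*(v + 2)*(v - 1):
= v^4-6*v^3 + v^2*(-27)-4*v + 36
4) v^4-6*v^3 + v^2*(-27)-4*v + 36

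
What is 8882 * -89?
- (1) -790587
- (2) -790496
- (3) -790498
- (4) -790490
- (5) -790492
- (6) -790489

8882 * -89 = -790498
3) -790498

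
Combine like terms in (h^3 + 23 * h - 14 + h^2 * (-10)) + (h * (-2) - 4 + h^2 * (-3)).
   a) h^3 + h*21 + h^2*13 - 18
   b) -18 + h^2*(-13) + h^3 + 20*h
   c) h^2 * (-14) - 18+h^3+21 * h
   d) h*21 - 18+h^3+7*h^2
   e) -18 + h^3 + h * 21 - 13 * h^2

Adding the polynomials and combining like terms:
(h^3 + 23*h - 14 + h^2*(-10)) + (h*(-2) - 4 + h^2*(-3))
= -18 + h^3 + h * 21 - 13 * h^2
e) -18 + h^3 + h * 21 - 13 * h^2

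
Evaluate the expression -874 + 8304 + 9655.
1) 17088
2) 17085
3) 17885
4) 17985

First: -874 + 8304 = 7430
Then: 7430 + 9655 = 17085
2) 17085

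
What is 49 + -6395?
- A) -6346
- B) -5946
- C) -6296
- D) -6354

49 + -6395 = -6346
A) -6346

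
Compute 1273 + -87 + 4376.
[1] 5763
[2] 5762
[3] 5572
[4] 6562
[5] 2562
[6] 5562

First: 1273 + -87 = 1186
Then: 1186 + 4376 = 5562
6) 5562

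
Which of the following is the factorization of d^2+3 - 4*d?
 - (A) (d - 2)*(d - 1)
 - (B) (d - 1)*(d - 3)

We need to factor d^2+3 - 4*d.
The factored form is (d - 1)*(d - 3).
B) (d - 1)*(d - 3)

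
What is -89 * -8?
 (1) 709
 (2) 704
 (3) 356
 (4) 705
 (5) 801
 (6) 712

-89 * -8 = 712
6) 712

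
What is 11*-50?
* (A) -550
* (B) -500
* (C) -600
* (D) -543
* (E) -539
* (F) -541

11 * -50 = -550
A) -550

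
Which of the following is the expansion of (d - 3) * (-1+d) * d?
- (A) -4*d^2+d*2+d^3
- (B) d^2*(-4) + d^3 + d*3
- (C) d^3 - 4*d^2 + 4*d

Expanding (d - 3) * (-1+d) * d:
= d^2*(-4) + d^3 + d*3
B) d^2*(-4) + d^3 + d*3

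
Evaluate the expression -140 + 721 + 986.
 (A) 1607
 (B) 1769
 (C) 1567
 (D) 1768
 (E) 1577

First: -140 + 721 = 581
Then: 581 + 986 = 1567
C) 1567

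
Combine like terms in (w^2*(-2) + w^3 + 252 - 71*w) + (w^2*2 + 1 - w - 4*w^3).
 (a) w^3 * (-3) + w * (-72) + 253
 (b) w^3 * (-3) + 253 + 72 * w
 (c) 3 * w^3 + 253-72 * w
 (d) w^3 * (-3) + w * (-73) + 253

Adding the polynomials and combining like terms:
(w^2*(-2) + w^3 + 252 - 71*w) + (w^2*2 + 1 - w - 4*w^3)
= w^3 * (-3) + w * (-72) + 253
a) w^3 * (-3) + w * (-72) + 253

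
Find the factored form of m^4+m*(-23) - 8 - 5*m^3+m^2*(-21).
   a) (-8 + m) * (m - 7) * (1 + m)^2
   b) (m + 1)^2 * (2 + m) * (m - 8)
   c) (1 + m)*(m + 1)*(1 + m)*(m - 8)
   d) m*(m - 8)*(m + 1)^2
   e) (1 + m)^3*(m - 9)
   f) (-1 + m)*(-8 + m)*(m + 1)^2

We need to factor m^4+m*(-23) - 8 - 5*m^3+m^2*(-21).
The factored form is (1 + m)*(m + 1)*(1 + m)*(m - 8).
c) (1 + m)*(m + 1)*(1 + m)*(m - 8)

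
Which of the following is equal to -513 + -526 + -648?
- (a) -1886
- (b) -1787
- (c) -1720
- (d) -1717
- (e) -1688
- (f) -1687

First: -513 + -526 = -1039
Then: -1039 + -648 = -1687
f) -1687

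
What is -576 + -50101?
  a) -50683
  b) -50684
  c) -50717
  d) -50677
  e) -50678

-576 + -50101 = -50677
d) -50677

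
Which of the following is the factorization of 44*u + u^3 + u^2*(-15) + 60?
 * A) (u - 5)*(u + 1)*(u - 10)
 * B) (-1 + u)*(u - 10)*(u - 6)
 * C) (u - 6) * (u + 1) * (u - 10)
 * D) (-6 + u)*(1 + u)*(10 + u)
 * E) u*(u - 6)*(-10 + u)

We need to factor 44*u + u^3 + u^2*(-15) + 60.
The factored form is (u - 6) * (u + 1) * (u - 10).
C) (u - 6) * (u + 1) * (u - 10)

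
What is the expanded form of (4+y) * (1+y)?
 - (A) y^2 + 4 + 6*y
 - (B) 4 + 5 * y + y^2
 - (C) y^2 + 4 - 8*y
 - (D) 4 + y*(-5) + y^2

Expanding (4+y) * (1+y):
= 4 + 5 * y + y^2
B) 4 + 5 * y + y^2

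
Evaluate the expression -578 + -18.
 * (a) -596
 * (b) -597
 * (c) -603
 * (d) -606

-578 + -18 = -596
a) -596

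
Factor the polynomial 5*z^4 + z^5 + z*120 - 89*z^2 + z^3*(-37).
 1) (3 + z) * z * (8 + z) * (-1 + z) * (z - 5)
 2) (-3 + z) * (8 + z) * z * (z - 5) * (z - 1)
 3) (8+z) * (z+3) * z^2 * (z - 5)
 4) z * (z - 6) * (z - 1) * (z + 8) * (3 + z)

We need to factor 5*z^4 + z^5 + z*120 - 89*z^2 + z^3*(-37).
The factored form is (3 + z) * z * (8 + z) * (-1 + z) * (z - 5).
1) (3 + z) * z * (8 + z) * (-1 + z) * (z - 5)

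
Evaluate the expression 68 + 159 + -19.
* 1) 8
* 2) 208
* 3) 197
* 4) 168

First: 68 + 159 = 227
Then: 227 + -19 = 208
2) 208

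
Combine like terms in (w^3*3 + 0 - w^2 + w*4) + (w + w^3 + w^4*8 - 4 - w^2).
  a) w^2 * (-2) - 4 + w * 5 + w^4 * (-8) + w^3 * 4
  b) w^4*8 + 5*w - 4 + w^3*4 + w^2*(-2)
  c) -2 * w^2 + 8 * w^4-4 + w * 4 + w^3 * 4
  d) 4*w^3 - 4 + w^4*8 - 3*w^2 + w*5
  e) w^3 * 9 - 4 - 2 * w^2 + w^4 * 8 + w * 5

Adding the polynomials and combining like terms:
(w^3*3 + 0 - w^2 + w*4) + (w + w^3 + w^4*8 - 4 - w^2)
= w^4*8 + 5*w - 4 + w^3*4 + w^2*(-2)
b) w^4*8 + 5*w - 4 + w^3*4 + w^2*(-2)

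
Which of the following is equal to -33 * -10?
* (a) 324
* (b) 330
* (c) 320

-33 * -10 = 330
b) 330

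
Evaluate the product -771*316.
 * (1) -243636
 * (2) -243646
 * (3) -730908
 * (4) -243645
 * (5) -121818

-771 * 316 = -243636
1) -243636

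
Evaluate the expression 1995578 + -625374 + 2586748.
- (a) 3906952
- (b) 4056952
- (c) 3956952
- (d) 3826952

First: 1995578 + -625374 = 1370204
Then: 1370204 + 2586748 = 3956952
c) 3956952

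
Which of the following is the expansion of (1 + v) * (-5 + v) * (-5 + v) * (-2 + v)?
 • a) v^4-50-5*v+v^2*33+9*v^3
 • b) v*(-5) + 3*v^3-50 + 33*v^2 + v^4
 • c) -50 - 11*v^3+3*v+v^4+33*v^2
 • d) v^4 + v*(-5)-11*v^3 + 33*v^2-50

Expanding (1 + v) * (-5 + v) * (-5 + v) * (-2 + v):
= v^4 + v*(-5)-11*v^3 + 33*v^2-50
d) v^4 + v*(-5)-11*v^3 + 33*v^2-50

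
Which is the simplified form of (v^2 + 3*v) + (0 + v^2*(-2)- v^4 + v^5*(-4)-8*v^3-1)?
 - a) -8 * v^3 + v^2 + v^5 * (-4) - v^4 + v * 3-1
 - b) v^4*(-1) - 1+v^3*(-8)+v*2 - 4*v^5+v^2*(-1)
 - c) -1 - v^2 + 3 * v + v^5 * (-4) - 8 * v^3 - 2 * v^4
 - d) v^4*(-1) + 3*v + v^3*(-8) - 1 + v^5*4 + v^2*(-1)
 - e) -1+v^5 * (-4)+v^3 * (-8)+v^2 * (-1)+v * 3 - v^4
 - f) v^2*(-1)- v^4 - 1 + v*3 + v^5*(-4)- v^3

Adding the polynomials and combining like terms:
(v^2 + 3*v) + (0 + v^2*(-2) - v^4 + v^5*(-4) - 8*v^3 - 1)
= -1+v^5 * (-4)+v^3 * (-8)+v^2 * (-1)+v * 3 - v^4
e) -1+v^5 * (-4)+v^3 * (-8)+v^2 * (-1)+v * 3 - v^4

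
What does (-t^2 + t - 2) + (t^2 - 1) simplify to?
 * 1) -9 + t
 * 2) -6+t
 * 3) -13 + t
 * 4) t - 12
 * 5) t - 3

Adding the polynomials and combining like terms:
(-t^2 + t - 2) + (t^2 - 1)
= t - 3
5) t - 3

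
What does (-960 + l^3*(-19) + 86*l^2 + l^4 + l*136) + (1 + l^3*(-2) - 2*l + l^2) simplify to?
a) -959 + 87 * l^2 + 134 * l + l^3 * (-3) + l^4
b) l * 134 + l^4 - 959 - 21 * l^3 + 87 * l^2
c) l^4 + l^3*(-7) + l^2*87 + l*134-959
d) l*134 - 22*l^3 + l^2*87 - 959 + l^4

Adding the polynomials and combining like terms:
(-960 + l^3*(-19) + 86*l^2 + l^4 + l*136) + (1 + l^3*(-2) - 2*l + l^2)
= l * 134 + l^4 - 959 - 21 * l^3 + 87 * l^2
b) l * 134 + l^4 - 959 - 21 * l^3 + 87 * l^2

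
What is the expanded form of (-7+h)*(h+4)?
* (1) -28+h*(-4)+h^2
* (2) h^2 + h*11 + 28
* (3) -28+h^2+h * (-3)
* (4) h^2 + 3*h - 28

Expanding (-7+h)*(h+4):
= -28+h^2+h * (-3)
3) -28+h^2+h * (-3)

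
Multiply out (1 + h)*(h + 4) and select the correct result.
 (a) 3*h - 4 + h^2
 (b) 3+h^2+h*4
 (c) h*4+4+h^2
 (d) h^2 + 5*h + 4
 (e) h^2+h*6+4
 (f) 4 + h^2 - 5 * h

Expanding (1 + h)*(h + 4):
= h^2 + 5*h + 4
d) h^2 + 5*h + 4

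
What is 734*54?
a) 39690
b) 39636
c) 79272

734 * 54 = 39636
b) 39636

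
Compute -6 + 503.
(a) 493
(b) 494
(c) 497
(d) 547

-6 + 503 = 497
c) 497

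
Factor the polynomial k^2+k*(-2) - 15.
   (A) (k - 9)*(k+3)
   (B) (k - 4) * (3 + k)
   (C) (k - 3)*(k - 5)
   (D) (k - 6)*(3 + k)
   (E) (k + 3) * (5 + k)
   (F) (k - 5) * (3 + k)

We need to factor k^2+k*(-2) - 15.
The factored form is (k - 5) * (3 + k).
F) (k - 5) * (3 + k)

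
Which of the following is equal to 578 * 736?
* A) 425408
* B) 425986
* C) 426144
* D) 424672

578 * 736 = 425408
A) 425408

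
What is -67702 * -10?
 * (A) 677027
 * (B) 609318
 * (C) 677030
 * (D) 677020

-67702 * -10 = 677020
D) 677020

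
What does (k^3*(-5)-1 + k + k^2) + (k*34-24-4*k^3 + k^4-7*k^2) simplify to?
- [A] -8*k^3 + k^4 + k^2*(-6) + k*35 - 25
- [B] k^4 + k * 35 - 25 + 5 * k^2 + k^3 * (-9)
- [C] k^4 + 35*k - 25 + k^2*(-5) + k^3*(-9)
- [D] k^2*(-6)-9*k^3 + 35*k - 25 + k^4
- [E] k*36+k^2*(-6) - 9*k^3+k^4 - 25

Adding the polynomials and combining like terms:
(k^3*(-5) - 1 + k + k^2) + (k*34 - 24 - 4*k^3 + k^4 - 7*k^2)
= k^2*(-6)-9*k^3 + 35*k - 25 + k^4
D) k^2*(-6)-9*k^3 + 35*k - 25 + k^4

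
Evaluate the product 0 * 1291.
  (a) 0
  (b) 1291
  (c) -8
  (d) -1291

0 * 1291 = 0
a) 0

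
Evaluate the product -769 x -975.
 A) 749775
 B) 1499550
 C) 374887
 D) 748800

-769 * -975 = 749775
A) 749775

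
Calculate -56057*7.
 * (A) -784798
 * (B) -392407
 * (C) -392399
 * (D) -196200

-56057 * 7 = -392399
C) -392399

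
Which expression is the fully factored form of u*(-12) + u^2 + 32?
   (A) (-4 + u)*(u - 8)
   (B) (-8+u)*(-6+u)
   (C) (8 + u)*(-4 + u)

We need to factor u*(-12) + u^2 + 32.
The factored form is (-4 + u)*(u - 8).
A) (-4 + u)*(u - 8)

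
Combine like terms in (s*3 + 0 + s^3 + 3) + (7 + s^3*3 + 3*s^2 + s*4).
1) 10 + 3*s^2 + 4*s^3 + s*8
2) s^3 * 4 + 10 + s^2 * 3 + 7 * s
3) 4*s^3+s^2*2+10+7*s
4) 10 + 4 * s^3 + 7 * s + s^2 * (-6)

Adding the polynomials and combining like terms:
(s*3 + 0 + s^3 + 3) + (7 + s^3*3 + 3*s^2 + s*4)
= s^3 * 4 + 10 + s^2 * 3 + 7 * s
2) s^3 * 4 + 10 + s^2 * 3 + 7 * s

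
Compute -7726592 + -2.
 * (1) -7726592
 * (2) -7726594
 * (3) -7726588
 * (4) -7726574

-7726592 + -2 = -7726594
2) -7726594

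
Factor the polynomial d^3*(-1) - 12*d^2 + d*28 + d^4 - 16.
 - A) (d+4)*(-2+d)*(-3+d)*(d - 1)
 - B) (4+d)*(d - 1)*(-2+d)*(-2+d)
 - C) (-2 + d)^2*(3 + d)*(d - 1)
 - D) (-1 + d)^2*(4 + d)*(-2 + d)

We need to factor d^3*(-1) - 12*d^2 + d*28 + d^4 - 16.
The factored form is (4+d)*(d - 1)*(-2+d)*(-2+d).
B) (4+d)*(d - 1)*(-2+d)*(-2+d)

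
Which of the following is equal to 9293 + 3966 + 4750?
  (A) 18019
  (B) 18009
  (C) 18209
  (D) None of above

First: 9293 + 3966 = 13259
Then: 13259 + 4750 = 18009
B) 18009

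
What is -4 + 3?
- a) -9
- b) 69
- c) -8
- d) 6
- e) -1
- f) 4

-4 + 3 = -1
e) -1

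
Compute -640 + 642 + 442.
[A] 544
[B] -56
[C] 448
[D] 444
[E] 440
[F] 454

First: -640 + 642 = 2
Then: 2 + 442 = 444
D) 444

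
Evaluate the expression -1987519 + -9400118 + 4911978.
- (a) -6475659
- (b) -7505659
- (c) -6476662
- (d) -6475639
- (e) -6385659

First: -1987519 + -9400118 = -11387637
Then: -11387637 + 4911978 = -6475659
a) -6475659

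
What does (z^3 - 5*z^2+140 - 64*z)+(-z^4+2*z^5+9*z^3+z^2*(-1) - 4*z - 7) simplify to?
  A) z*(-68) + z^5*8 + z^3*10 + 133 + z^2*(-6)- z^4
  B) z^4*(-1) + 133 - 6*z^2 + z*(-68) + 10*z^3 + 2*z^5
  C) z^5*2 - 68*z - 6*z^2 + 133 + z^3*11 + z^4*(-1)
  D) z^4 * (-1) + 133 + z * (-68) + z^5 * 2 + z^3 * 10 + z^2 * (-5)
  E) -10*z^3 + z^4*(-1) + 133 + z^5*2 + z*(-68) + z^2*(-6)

Adding the polynomials and combining like terms:
(z^3 - 5*z^2 + 140 - 64*z) + (-z^4 + 2*z^5 + 9*z^3 + z^2*(-1) - 4*z - 7)
= z^4*(-1) + 133 - 6*z^2 + z*(-68) + 10*z^3 + 2*z^5
B) z^4*(-1) + 133 - 6*z^2 + z*(-68) + 10*z^3 + 2*z^5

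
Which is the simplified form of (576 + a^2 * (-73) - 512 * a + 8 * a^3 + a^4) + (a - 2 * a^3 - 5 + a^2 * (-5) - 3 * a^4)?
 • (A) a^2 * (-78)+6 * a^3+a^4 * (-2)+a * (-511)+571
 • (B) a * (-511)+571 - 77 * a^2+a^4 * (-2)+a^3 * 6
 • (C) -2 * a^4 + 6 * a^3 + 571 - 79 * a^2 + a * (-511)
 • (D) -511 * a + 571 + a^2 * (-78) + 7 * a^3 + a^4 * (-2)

Adding the polynomials and combining like terms:
(576 + a^2*(-73) - 512*a + 8*a^3 + a^4) + (a - 2*a^3 - 5 + a^2*(-5) - 3*a^4)
= a^2 * (-78)+6 * a^3+a^4 * (-2)+a * (-511)+571
A) a^2 * (-78)+6 * a^3+a^4 * (-2)+a * (-511)+571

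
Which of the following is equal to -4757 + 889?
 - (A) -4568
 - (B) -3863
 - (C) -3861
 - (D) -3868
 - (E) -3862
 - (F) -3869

-4757 + 889 = -3868
D) -3868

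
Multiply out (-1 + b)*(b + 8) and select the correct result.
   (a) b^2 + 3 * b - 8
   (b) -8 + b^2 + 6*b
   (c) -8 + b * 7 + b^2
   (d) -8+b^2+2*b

Expanding (-1 + b)*(b + 8):
= -8 + b * 7 + b^2
c) -8 + b * 7 + b^2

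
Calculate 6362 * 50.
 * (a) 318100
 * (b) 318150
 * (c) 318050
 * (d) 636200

6362 * 50 = 318100
a) 318100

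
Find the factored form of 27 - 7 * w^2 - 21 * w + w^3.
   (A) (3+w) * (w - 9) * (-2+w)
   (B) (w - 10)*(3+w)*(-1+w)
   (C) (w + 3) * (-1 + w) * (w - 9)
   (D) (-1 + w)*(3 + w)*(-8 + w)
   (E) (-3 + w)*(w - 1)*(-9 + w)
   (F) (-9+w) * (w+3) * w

We need to factor 27 - 7 * w^2 - 21 * w + w^3.
The factored form is (w + 3) * (-1 + w) * (w - 9).
C) (w + 3) * (-1 + w) * (w - 9)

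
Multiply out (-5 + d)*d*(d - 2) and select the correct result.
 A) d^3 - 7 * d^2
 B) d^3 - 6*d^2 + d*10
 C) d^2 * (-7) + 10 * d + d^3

Expanding (-5 + d)*d*(d - 2):
= d^2 * (-7) + 10 * d + d^3
C) d^2 * (-7) + 10 * d + d^3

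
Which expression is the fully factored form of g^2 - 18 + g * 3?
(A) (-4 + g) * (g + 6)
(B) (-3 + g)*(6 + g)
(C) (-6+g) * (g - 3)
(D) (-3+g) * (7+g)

We need to factor g^2 - 18 + g * 3.
The factored form is (-3 + g)*(6 + g).
B) (-3 + g)*(6 + g)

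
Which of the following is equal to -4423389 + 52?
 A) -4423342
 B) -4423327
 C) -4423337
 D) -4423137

-4423389 + 52 = -4423337
C) -4423337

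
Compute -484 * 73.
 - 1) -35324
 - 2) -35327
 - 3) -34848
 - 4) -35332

-484 * 73 = -35332
4) -35332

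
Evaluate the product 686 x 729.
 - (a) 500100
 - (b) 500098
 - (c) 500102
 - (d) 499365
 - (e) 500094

686 * 729 = 500094
e) 500094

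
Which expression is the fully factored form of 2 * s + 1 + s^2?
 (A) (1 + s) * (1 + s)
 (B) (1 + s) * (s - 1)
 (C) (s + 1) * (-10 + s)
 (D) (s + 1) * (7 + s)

We need to factor 2 * s + 1 + s^2.
The factored form is (1 + s) * (1 + s).
A) (1 + s) * (1 + s)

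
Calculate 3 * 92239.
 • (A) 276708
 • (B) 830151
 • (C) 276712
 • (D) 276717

3 * 92239 = 276717
D) 276717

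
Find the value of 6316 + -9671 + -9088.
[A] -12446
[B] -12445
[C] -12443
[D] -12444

First: 6316 + -9671 = -3355
Then: -3355 + -9088 = -12443
C) -12443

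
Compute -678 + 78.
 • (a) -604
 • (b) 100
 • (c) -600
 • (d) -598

-678 + 78 = -600
c) -600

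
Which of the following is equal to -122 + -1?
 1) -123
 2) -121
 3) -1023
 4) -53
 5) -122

-122 + -1 = -123
1) -123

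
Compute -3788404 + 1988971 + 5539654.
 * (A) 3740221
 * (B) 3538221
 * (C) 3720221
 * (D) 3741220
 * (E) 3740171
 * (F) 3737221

First: -3788404 + 1988971 = -1799433
Then: -1799433 + 5539654 = 3740221
A) 3740221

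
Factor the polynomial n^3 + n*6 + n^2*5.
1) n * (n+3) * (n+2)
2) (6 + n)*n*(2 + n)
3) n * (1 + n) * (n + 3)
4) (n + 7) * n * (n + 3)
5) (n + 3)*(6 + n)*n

We need to factor n^3 + n*6 + n^2*5.
The factored form is n * (n+3) * (n+2).
1) n * (n+3) * (n+2)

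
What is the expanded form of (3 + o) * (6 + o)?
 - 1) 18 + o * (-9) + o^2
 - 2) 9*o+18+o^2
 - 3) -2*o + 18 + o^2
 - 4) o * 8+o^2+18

Expanding (3 + o) * (6 + o):
= 9*o+18+o^2
2) 9*o+18+o^2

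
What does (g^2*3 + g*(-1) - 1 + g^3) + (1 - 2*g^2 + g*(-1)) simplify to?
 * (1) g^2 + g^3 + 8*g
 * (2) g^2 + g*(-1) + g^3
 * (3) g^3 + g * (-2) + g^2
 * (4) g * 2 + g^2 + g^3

Adding the polynomials and combining like terms:
(g^2*3 + g*(-1) - 1 + g^3) + (1 - 2*g^2 + g*(-1))
= g^3 + g * (-2) + g^2
3) g^3 + g * (-2) + g^2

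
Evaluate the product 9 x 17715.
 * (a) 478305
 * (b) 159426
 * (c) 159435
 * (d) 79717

9 * 17715 = 159435
c) 159435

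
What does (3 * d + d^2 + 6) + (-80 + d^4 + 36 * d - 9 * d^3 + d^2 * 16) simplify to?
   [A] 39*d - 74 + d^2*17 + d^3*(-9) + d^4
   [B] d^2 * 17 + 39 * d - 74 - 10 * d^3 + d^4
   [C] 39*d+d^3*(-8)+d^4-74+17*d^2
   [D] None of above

Adding the polynomials and combining like terms:
(3*d + d^2 + 6) + (-80 + d^4 + 36*d - 9*d^3 + d^2*16)
= 39*d - 74 + d^2*17 + d^3*(-9) + d^4
A) 39*d - 74 + d^2*17 + d^3*(-9) + d^4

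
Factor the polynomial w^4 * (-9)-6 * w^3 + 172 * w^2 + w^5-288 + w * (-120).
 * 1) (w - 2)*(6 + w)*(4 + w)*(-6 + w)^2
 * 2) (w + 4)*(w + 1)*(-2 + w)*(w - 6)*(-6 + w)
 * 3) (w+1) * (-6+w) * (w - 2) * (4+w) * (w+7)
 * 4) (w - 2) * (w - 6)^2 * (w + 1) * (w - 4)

We need to factor w^4 * (-9)-6 * w^3 + 172 * w^2 + w^5-288 + w * (-120).
The factored form is (w + 4)*(w + 1)*(-2 + w)*(w - 6)*(-6 + w).
2) (w + 4)*(w + 1)*(-2 + w)*(w - 6)*(-6 + w)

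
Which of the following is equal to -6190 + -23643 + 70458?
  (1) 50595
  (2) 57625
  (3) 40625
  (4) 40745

First: -6190 + -23643 = -29833
Then: -29833 + 70458 = 40625
3) 40625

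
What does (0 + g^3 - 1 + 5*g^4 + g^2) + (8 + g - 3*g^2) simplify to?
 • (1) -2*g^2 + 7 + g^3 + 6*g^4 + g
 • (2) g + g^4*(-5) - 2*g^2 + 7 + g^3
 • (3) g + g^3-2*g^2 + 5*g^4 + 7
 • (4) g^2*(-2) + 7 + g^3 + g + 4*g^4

Adding the polynomials and combining like terms:
(0 + g^3 - 1 + 5*g^4 + g^2) + (8 + g - 3*g^2)
= g + g^3-2*g^2 + 5*g^4 + 7
3) g + g^3-2*g^2 + 5*g^4 + 7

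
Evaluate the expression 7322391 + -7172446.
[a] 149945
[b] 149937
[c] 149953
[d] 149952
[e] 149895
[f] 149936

7322391 + -7172446 = 149945
a) 149945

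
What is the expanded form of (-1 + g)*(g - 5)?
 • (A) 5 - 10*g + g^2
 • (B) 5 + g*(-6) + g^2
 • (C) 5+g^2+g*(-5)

Expanding (-1 + g)*(g - 5):
= 5 + g*(-6) + g^2
B) 5 + g*(-6) + g^2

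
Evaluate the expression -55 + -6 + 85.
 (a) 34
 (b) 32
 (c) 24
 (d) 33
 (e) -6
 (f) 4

First: -55 + -6 = -61
Then: -61 + 85 = 24
c) 24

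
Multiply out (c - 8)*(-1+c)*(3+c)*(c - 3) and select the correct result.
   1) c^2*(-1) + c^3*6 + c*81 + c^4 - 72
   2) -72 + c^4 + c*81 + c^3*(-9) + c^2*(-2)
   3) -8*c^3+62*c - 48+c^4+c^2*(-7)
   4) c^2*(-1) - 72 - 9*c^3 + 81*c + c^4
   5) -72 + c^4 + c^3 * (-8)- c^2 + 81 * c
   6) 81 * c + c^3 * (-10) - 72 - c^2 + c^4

Expanding (c - 8)*(-1+c)*(3+c)*(c - 3):
= c^2*(-1) - 72 - 9*c^3 + 81*c + c^4
4) c^2*(-1) - 72 - 9*c^3 + 81*c + c^4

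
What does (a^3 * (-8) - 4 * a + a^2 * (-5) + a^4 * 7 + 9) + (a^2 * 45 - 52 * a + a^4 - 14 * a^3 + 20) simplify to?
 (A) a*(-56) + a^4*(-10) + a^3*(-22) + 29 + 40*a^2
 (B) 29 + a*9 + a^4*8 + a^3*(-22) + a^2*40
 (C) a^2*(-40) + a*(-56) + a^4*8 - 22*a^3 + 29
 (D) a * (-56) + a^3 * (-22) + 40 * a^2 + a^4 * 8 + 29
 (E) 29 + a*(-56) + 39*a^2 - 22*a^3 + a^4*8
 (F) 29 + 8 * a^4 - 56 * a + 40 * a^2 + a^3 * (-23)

Adding the polynomials and combining like terms:
(a^3*(-8) - 4*a + a^2*(-5) + a^4*7 + 9) + (a^2*45 - 52*a + a^4 - 14*a^3 + 20)
= a * (-56) + a^3 * (-22) + 40 * a^2 + a^4 * 8 + 29
D) a * (-56) + a^3 * (-22) + 40 * a^2 + a^4 * 8 + 29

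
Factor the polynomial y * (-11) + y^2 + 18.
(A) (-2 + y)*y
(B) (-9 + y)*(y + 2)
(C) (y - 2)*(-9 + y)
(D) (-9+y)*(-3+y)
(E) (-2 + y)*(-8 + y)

We need to factor y * (-11) + y^2 + 18.
The factored form is (y - 2)*(-9 + y).
C) (y - 2)*(-9 + y)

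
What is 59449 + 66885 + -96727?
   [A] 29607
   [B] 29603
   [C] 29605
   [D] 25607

First: 59449 + 66885 = 126334
Then: 126334 + -96727 = 29607
A) 29607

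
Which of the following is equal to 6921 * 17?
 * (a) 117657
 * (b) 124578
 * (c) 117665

6921 * 17 = 117657
a) 117657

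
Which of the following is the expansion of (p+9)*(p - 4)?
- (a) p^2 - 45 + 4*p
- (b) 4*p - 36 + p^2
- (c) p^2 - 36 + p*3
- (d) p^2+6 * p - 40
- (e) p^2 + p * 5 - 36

Expanding (p+9)*(p - 4):
= p^2 + p * 5 - 36
e) p^2 + p * 5 - 36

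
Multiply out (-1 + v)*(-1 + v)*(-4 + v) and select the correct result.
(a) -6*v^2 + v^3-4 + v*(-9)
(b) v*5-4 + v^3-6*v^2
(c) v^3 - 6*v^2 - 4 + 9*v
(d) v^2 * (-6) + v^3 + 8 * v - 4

Expanding (-1 + v)*(-1 + v)*(-4 + v):
= v^3 - 6*v^2 - 4 + 9*v
c) v^3 - 6*v^2 - 4 + 9*v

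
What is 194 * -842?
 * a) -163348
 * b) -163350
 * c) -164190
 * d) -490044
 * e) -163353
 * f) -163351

194 * -842 = -163348
a) -163348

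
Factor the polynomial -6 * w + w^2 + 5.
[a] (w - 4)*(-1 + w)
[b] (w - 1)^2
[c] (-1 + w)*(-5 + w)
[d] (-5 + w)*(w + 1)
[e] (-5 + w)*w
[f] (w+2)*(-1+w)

We need to factor -6 * w + w^2 + 5.
The factored form is (-1 + w)*(-5 + w).
c) (-1 + w)*(-5 + w)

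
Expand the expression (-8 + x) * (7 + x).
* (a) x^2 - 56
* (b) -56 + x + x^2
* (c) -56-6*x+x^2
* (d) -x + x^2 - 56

Expanding (-8 + x) * (7 + x):
= -x + x^2 - 56
d) -x + x^2 - 56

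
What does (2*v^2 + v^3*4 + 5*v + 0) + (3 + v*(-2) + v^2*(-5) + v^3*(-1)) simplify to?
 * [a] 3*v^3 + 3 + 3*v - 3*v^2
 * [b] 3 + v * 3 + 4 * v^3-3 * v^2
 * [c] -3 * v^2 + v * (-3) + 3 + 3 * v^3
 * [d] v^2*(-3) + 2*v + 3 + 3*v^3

Adding the polynomials and combining like terms:
(2*v^2 + v^3*4 + 5*v + 0) + (3 + v*(-2) + v^2*(-5) + v^3*(-1))
= 3*v^3 + 3 + 3*v - 3*v^2
a) 3*v^3 + 3 + 3*v - 3*v^2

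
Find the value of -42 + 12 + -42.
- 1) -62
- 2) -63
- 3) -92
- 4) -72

First: -42 + 12 = -30
Then: -30 + -42 = -72
4) -72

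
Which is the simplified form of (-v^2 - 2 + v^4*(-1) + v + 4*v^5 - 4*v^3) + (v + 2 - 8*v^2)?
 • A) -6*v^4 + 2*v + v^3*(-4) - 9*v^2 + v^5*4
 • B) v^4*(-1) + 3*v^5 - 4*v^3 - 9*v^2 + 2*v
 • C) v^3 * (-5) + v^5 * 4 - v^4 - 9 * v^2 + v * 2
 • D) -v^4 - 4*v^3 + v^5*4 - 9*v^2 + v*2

Adding the polynomials and combining like terms:
(-v^2 - 2 + v^4*(-1) + v + 4*v^5 - 4*v^3) + (v + 2 - 8*v^2)
= -v^4 - 4*v^3 + v^5*4 - 9*v^2 + v*2
D) -v^4 - 4*v^3 + v^5*4 - 9*v^2 + v*2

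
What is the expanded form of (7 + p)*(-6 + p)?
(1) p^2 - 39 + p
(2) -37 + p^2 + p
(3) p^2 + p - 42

Expanding (7 + p)*(-6 + p):
= p^2 + p - 42
3) p^2 + p - 42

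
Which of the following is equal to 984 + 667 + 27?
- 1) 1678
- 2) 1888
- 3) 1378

First: 984 + 667 = 1651
Then: 1651 + 27 = 1678
1) 1678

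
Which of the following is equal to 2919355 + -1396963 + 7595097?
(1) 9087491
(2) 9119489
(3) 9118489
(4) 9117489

First: 2919355 + -1396963 = 1522392
Then: 1522392 + 7595097 = 9117489
4) 9117489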